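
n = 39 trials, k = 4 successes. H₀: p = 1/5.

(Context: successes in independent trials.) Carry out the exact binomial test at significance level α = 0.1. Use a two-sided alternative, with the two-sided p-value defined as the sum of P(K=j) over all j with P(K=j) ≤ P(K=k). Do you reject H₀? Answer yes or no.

reject H₀: no

Exact binomial: n=39, k=4, p₀=1/5=0.2000
P(X=j) = C(n,j)·p₀^j·(1−p₀)^(n−j); p = Σ P(X=j) over j with P(X=j) ≤ P(X=4)
p-value (two-sided) = 0.16082
At α=0.1: p ≥ α → fail to reject H₀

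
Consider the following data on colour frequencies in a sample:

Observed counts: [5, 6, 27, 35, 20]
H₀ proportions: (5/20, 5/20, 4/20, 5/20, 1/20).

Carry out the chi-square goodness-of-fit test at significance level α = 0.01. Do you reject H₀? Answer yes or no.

n = 93; E_i = n·p_i = [23.25, 23.25, 18.60, 23.25, 4.65]
χ² = (5−23.25)²/23.25 + (6−23.25)²/23.25 + (27−18.60)²/18.60 + (35−23.25)²/23.25 + (20−4.65)²/4.65 = 87.5269
df = 4
p-value (upper-tail) = 0.00000
At α=0.01: p < α → reject H₀

reject H₀: yes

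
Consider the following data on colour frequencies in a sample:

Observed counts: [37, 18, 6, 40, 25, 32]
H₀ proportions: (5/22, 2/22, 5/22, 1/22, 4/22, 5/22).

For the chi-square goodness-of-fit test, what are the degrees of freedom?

df = k − 1 = 6 − 1 = 5

degrees of freedom = 5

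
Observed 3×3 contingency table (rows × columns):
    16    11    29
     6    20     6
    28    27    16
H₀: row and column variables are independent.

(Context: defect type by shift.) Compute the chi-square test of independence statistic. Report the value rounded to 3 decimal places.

test statistic = 24.136

Row totals [56, 32, 71], col totals [50, 58, 51], n=159
χ² = (16−17.61)²/17.61 + (11−20.43)²/20.43 + (29−17.96)²/17.96 + (6−10.06)²/10.06 + (20−11.67)²/11.67 + (6−10.26)²/10.26 + (28−22.33)²/22.33 + (27−25.90)²/25.90 + (16−22.77)²/22.77 = 24.1358
df = 4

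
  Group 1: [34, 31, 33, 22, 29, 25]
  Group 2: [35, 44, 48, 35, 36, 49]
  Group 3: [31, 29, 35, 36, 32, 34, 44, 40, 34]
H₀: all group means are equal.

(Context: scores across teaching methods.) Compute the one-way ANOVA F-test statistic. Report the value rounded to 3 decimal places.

Group means [29.00, 41.17, 35.00], grand mean 35.048
SSB = Σnᵢ(x̄ᵢ−x̄)² = 444.119; SSW = ΣΣ(x−x̄ᵢ)² = 498.833
MSB = 444.119/2 = 222.0595; MSW = 498.833/18 = 27.7130
F = MSB/MSW = 8.0128
df = (2, 18)

test statistic = 8.013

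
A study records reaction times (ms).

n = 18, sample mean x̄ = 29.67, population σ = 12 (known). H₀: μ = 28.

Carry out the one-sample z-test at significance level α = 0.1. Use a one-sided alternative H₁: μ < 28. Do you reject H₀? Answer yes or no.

reject H₀: no

SE = σ/√n = 12/√18 = 2.8284
z = (x̄−μ₀)/SE = (29.67−28)/2.8284 = 0.5904
p-value (one-sided, H₁ less) = 0.72255
At α=0.1: p ≥ α → fail to reject H₀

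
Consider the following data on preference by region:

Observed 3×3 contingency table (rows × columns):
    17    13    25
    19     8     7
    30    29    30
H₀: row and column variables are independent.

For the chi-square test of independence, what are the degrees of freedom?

degrees of freedom = 4

df = (r−1)(c−1) = (3−1)·(3−1) = 4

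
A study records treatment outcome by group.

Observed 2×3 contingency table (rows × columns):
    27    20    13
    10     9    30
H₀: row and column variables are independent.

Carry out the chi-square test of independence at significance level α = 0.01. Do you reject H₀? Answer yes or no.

Row totals [60, 49], col totals [37, 29, 43], n=109
χ² = (27−20.37)²/20.37 + (20−15.96)²/15.96 + (13−23.67)²/23.67 + (10−16.63)²/16.63 + (9−13.04)²/13.04 + (30−19.33)²/19.33 = 17.7751
df = 2
p-value (upper-tail) = 0.00014
At α=0.01: p < α → reject H₀

reject H₀: yes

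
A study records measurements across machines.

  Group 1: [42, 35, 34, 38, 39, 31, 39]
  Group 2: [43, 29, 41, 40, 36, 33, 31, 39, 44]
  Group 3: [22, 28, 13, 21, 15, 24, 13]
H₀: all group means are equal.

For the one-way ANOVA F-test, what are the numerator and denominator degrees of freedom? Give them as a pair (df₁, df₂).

k = 3 groups, N = 23 total
df = (k−1, N−k) = (3−1, 23−3) = (2, 20)

degrees of freedom = [2, 20]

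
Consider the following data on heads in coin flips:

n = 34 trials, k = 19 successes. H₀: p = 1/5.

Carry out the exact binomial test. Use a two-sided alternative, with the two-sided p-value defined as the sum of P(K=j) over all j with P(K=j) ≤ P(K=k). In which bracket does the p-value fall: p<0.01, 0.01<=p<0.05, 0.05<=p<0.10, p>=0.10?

p-value bracket: p<0.01

Exact binomial: n=34, k=19, p₀=1/5=0.2000
P(X=j) = C(n,j)·p₀^j·(1−p₀)^(n−j); p = Σ P(X=j) over j with P(X=j) ≤ P(X=19)
p-value (two-sided) = 0.00000
→ bracket: p<0.01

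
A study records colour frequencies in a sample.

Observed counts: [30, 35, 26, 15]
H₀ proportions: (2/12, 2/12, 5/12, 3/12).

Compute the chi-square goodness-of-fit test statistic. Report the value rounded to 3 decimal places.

test statistic = 38.079

n = 106; E_i = n·p_i = [17.67, 17.67, 44.17, 26.50]
χ² = (30−17.67)²/17.67 + (35−17.67)²/17.67 + (26−44.17)²/44.17 + (15−26.50)²/26.50 = 38.0792
df = 3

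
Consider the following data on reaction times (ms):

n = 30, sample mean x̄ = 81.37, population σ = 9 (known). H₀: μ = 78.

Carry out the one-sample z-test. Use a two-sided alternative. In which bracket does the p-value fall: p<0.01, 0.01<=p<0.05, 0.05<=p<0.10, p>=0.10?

SE = σ/√n = 9/√30 = 1.6432
z = (x̄−μ₀)/SE = (81.37−78)/1.6432 = 2.0509
p-value (two-sided) = 0.04028
→ bracket: 0.01<=p<0.05

p-value bracket: 0.01<=p<0.05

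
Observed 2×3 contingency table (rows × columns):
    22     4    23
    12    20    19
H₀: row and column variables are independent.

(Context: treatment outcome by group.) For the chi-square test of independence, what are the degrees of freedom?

degrees of freedom = 2

df = (r−1)(c−1) = (2−1)·(3−1) = 2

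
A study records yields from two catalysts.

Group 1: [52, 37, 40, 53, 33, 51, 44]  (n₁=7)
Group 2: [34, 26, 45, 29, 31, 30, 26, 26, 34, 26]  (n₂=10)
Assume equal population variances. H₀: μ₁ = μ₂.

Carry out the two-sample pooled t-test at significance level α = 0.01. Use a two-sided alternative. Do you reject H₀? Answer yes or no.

x̄₁=44.286, s₁=7.952, n₁=7
x̄₂=30.700, s₂=5.945, n₂=10
s_p² = [6·7.952² + 9·5.945²]/15 = 46.5019
SE = √(s_p²·(1/7+1/10)) = 3.3606
t = (44.286−30.700)/3.3606 = 4.0427
df = 15
p-value (two-sided) = 0.00106
At α=0.01: p < α → reject H₀

reject H₀: yes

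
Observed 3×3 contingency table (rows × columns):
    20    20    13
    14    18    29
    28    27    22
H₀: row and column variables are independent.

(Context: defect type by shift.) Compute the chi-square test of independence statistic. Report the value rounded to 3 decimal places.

test statistic = 8.540

Row totals [53, 61, 77], col totals [62, 65, 64], n=191
χ² = (20−17.20)²/17.20 + (20−18.04)²/18.04 + (13−17.76)²/17.76 + (14−19.80)²/19.80 + (18−20.76)²/20.76 + (29−20.44)²/20.44 + (28−24.99)²/24.99 + (27−26.20)²/26.20 + (22−25.80)²/25.80 = 8.5402
df = 4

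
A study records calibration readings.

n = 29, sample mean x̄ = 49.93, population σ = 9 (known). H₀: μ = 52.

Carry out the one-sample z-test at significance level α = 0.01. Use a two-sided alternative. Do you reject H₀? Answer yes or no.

SE = σ/√n = 9/√29 = 1.6713
z = (x̄−μ₀)/SE = (49.93−52)/1.6713 = -1.2386
p-value (two-sided) = 0.21550
At α=0.01: p ≥ α → fail to reject H₀

reject H₀: no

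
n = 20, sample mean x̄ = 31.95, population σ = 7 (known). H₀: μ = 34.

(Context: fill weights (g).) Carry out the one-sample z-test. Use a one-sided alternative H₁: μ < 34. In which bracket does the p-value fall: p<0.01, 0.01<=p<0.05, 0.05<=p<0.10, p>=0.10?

p-value bracket: 0.05<=p<0.10

SE = σ/√n = 7/√20 = 1.5652
z = (x̄−μ₀)/SE = (31.95−34)/1.5652 = -1.3097
p-value (one-sided, H₁ less) = 0.09515
→ bracket: 0.05<=p<0.10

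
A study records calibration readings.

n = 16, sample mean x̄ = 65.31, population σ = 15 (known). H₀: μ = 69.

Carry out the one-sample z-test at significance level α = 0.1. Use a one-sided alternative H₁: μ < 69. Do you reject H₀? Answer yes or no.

SE = σ/√n = 15/√16 = 3.7500
z = (x̄−μ₀)/SE = (65.31−69)/3.7500 = -0.9840
p-value (one-sided, H₁ less) = 0.16256
At α=0.1: p ≥ α → fail to reject H₀

reject H₀: no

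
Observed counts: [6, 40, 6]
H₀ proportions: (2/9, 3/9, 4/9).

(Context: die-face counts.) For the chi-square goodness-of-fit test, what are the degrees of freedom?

degrees of freedom = 2

df = k − 1 = 3 − 1 = 2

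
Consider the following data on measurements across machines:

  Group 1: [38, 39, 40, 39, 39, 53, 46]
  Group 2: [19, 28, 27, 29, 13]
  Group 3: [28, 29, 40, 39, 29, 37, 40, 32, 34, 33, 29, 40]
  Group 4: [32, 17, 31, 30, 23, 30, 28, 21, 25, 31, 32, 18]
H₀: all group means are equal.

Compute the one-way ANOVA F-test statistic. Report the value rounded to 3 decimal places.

Group means [42.00, 23.20, 34.17, 26.50], grand mean 31.611
SSB = Σnᵢ(x̄ᵢ−x̄)² = 1501.089; SSW = ΣΣ(x−x̄ᵢ)² = 969.467
MSB = 1501.089/3 = 500.3630; MSW = 969.467/32 = 30.2958
F = MSB/MSW = 16.5159
df = (3, 32)

test statistic = 16.516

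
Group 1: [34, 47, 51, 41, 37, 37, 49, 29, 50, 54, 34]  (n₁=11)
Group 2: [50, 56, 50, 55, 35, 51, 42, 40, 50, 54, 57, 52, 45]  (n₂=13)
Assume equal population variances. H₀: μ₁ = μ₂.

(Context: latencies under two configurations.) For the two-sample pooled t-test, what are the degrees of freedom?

df = n₁ + n₂ − 2 = 11 + 13 − 2 = 22

degrees of freedom = 22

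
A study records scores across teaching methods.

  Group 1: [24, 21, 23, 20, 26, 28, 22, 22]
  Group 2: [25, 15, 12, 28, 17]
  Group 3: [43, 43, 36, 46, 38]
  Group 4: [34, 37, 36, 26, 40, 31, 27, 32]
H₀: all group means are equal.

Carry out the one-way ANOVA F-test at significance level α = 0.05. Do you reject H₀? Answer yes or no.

reject H₀: yes

Group means [23.25, 19.40, 41.20, 32.88], grand mean 28.923
SSB = Σnᵢ(x̄ᵢ−x̄)² = 1589.471; SSW = ΣΣ(x−x̄ᵢ)² = 466.375
MSB = 1589.471/3 = 529.8237; MSW = 466.375/22 = 21.1989
F = MSB/MSW = 24.9930
df = (3, 22)
p-value (upper-tail) = 0.00000
At α=0.05: p < α → reject H₀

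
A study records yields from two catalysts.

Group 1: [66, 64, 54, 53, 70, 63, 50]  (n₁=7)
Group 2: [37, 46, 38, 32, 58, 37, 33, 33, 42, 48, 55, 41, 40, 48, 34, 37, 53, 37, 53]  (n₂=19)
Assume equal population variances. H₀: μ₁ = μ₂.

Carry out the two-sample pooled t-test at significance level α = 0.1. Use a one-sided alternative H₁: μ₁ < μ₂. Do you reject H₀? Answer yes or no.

reject H₀: no

x̄₁=60.000, s₁=7.594, n₁=7
x̄₂=42.211, s₂=8.169, n₂=19
s_p² = [6·7.594² + 18·8.169²]/24 = 64.4649
SE = √(s_p²·(1/7+1/19)) = 3.5500
t = (60.000−42.211)/3.5500 = 5.0112
df = 24
p-value (one-sided, H₁ less) = 0.99998
At α=0.1: p ≥ α → fail to reject H₀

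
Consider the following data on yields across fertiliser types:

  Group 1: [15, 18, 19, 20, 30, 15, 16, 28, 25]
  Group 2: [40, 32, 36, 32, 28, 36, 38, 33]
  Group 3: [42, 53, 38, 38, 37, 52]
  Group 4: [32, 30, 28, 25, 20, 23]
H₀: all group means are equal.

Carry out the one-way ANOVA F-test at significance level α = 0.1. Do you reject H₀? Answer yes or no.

reject H₀: yes

Group means [20.67, 34.38, 43.33, 26.33], grand mean 30.310
SSB = Σnᵢ(x̄ᵢ−x̄)² = 2081.665; SSW = ΣΣ(x−x̄ᵢ)² = 728.542
MSB = 2081.665/3 = 693.8884; MSW = 728.542/25 = 29.1417
F = MSB/MSW = 23.8109
df = (3, 25)
p-value (upper-tail) = 0.00000
At α=0.1: p < α → reject H₀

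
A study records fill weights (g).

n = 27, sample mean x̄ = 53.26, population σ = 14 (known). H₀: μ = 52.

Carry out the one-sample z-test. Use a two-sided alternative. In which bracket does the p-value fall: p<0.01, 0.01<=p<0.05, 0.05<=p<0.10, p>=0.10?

SE = σ/√n = 14/√27 = 2.6943
z = (x̄−μ₀)/SE = (53.26−52)/2.6943 = 0.4677
p-value (two-sided) = 0.64003
→ bracket: p>=0.10

p-value bracket: p>=0.10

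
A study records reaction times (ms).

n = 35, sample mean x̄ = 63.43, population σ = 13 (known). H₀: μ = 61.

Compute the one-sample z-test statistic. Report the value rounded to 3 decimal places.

test statistic = 1.106

SE = σ/√n = 13/√35 = 2.1974
z = (x̄−μ₀)/SE = (63.43−61)/2.1974 = 1.1059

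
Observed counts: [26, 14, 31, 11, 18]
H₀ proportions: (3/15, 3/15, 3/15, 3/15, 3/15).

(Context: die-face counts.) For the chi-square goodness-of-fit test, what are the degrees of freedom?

degrees of freedom = 4

df = k − 1 = 5 − 1 = 4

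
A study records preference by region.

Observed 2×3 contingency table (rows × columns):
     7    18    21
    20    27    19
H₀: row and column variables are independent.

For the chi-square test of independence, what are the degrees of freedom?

degrees of freedom = 2

df = (r−1)(c−1) = (2−1)·(3−1) = 2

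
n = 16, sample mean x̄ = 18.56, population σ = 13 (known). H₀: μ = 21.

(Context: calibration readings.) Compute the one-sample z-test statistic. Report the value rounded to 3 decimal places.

test statistic = -0.751

SE = σ/√n = 13/√16 = 3.2500
z = (x̄−μ₀)/SE = (18.56−21)/3.2500 = -0.7508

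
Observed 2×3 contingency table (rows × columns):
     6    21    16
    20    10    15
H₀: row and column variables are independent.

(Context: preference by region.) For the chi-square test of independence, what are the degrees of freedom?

degrees of freedom = 2

df = (r−1)(c−1) = (2−1)·(3−1) = 2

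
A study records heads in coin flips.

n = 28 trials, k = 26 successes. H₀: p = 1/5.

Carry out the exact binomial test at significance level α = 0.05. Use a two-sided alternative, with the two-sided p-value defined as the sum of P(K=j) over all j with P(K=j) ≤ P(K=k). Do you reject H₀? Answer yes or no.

reject H₀: yes

Exact binomial: n=28, k=26, p₀=1/5=0.2000
P(X=j) = C(n,j)·p₀^j·(1−p₀)^(n−j); p = Σ P(X=j) over j with P(X=j) ≤ P(X=26)
p-value (two-sided) = 0.00000
At α=0.05: p < α → reject H₀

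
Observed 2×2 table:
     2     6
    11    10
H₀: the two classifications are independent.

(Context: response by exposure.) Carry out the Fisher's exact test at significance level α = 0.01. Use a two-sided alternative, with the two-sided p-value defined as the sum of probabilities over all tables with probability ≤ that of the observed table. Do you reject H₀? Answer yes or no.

Margins: r₁=8, r₂=21, c₁=13, c₂=16, n=29
p_obs = C(8,2)·C(21,11)/C(29,13); sum pmf over tables with pmf ≤ p_obs
p-value (two-sided) = 0.23785
At α=0.01: p ≥ α → fail to reject H₀

reject H₀: no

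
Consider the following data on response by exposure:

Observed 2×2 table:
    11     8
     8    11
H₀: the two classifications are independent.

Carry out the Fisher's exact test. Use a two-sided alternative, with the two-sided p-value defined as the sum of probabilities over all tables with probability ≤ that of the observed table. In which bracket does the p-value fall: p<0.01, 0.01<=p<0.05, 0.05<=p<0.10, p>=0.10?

Margins: r₁=19, r₂=19, c₁=19, c₂=19, n=38
p_obs = C(19,11)·C(19,8)/C(38,19); sum pmf over tables with pmf ≤ p_obs
p-value (two-sided) = 0.51712
→ bracket: p>=0.10

p-value bracket: p>=0.10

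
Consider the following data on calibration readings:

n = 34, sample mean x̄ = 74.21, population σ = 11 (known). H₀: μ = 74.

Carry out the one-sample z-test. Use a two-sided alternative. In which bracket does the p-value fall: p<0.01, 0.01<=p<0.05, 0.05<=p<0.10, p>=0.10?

SE = σ/√n = 11/√34 = 1.8865
z = (x̄−μ₀)/SE = (74.21−74)/1.8865 = 0.1113
p-value (two-sided) = 0.91136
→ bracket: p>=0.10

p-value bracket: p>=0.10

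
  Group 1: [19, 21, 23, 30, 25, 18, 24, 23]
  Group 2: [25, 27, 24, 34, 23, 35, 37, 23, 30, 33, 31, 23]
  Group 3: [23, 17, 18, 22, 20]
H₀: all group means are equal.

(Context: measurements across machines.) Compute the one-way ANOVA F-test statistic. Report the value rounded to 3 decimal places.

test statistic = 8.566

Group means [22.88, 28.75, 20.00], grand mean 25.120
SSB = Σnᵢ(x̄ᵢ−x̄)² = 329.515; SSW = ΣΣ(x−x̄ᵢ)² = 423.125
MSB = 329.515/2 = 164.7575; MSW = 423.125/22 = 19.2330
F = MSB/MSW = 8.5664
df = (2, 22)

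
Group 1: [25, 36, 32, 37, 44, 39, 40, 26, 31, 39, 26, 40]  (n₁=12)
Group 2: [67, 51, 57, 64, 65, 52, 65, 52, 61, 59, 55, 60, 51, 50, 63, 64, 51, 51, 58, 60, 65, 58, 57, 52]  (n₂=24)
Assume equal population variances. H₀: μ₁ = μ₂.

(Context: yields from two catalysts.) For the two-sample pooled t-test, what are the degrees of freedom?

degrees of freedom = 34

df = n₁ + n₂ − 2 = 12 + 24 − 2 = 34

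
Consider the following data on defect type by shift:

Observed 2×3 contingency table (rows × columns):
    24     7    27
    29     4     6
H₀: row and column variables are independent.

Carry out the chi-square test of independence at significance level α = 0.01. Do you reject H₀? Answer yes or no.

reject H₀: yes

Row totals [58, 39], col totals [53, 11, 33], n=97
χ² = (24−31.69)²/31.69 + (7−6.58)²/6.58 + (27−19.73)²/19.73 + (29−21.31)²/21.31 + (4−4.42)²/4.42 + (6−13.27)²/13.27 = 11.3680
df = 2
p-value (upper-tail) = 0.00340
At α=0.01: p < α → reject H₀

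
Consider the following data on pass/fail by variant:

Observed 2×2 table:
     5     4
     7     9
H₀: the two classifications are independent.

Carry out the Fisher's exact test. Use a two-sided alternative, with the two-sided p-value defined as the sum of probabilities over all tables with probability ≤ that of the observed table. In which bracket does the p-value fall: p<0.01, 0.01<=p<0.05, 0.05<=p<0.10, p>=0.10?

Margins: r₁=9, r₂=16, c₁=12, c₂=13, n=25
p_obs = C(9,5)·C(16,7)/C(25,12); sum pmf over tables with pmf ≤ p_obs
p-value (two-sided) = 0.68817
→ bracket: p>=0.10

p-value bracket: p>=0.10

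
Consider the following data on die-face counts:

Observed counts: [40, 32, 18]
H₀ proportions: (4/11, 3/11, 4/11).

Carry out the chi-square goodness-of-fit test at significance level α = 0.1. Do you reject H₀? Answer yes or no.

n = 90; E_i = n·p_i = [32.73, 24.55, 32.73]
χ² = (40−32.73)²/32.73 + (32−24.55)²/24.55 + (18−32.73)²/32.73 = 10.5074
df = 2
p-value (upper-tail) = 0.00523
At α=0.1: p < α → reject H₀

reject H₀: yes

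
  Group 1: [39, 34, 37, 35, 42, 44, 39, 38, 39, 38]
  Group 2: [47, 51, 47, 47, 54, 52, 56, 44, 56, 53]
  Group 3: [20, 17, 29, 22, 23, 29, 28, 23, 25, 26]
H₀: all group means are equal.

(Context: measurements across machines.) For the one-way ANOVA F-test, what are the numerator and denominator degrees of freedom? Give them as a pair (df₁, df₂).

k = 3 groups, N = 30 total
df = (k−1, N−k) = (3−1, 30−3) = (2, 27)

degrees of freedom = [2, 27]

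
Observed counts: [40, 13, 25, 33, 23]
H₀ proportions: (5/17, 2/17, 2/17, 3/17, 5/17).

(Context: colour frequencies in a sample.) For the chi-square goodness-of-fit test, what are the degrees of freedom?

degrees of freedom = 4

df = k − 1 = 5 − 1 = 4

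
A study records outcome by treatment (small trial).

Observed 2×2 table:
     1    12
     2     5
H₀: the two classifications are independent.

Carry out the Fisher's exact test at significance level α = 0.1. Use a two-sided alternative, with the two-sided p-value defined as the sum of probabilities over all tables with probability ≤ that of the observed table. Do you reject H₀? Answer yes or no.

Margins: r₁=13, r₂=7, c₁=3, c₂=17, n=20
p_obs = C(13,1)·C(7,2)/C(20,3); sum pmf over tables with pmf ≤ p_obs
p-value (two-sided) = 0.27018
At α=0.1: p ≥ α → fail to reject H₀

reject H₀: no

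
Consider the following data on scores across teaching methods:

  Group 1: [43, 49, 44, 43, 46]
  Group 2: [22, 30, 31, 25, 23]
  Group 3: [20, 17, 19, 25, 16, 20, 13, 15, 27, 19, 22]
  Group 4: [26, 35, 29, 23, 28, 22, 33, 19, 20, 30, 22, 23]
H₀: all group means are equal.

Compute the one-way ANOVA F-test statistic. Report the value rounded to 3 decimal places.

test statistic = 39.228

Group means [45.00, 26.20, 19.36, 25.83], grand mean 26.636
SSB = Σnᵢ(x̄ᵢ−x̄)² = 2276.624; SSW = ΣΣ(x−x̄ᵢ)² = 561.012
MSB = 2276.624/3 = 758.8747; MSW = 561.012/29 = 19.3452
F = MSB/MSW = 39.2280
df = (3, 29)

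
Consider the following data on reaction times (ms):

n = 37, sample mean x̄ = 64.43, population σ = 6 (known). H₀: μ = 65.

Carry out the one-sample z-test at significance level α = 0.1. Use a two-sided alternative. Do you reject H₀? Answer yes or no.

SE = σ/√n = 6/√37 = 0.9864
z = (x̄−μ₀)/SE = (64.43−65)/0.9864 = -0.5779
p-value (two-sided) = 0.56336
At α=0.1: p ≥ α → fail to reject H₀

reject H₀: no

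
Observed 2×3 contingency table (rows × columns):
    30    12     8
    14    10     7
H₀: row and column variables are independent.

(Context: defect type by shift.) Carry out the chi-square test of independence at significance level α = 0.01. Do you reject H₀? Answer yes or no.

Row totals [50, 31], col totals [44, 22, 15], n=81
χ² = (30−27.16)²/27.16 + (12−13.58)²/13.58 + (8−9.26)²/9.26 + (14−16.84)²/16.84 + (10−8.42)²/8.42 + (7−5.74)²/5.74 = 1.7036
df = 2
p-value (upper-tail) = 0.42664
At α=0.01: p ≥ α → fail to reject H₀

reject H₀: no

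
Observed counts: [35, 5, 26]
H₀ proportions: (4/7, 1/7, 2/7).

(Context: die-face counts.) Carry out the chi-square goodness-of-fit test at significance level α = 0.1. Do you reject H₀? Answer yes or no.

reject H₀: yes

n = 66; E_i = n·p_i = [37.71, 9.43, 18.86]
χ² = (35−37.71)²/37.71 + (5−9.43)²/9.43 + (26−18.86)²/18.86 = 4.9811
df = 2
p-value (upper-tail) = 0.08287
At α=0.1: p < α → reject H₀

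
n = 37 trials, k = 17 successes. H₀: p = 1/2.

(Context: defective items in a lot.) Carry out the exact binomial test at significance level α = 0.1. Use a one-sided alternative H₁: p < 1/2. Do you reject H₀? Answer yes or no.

Exact binomial: n=37, k=17, p₀=1/2=0.5000
P(X≤17) from Σ C(n,i)·p₀^i·(1−p₀)^(n−i)
p-value (one-sided, H₁ less) = 0.37141
At α=0.1: p ≥ α → fail to reject H₀

reject H₀: no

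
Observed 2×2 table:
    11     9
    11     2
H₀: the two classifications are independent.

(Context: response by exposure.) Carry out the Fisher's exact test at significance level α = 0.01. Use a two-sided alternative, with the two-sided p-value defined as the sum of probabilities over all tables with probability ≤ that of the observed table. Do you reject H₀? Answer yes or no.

Margins: r₁=20, r₂=13, c₁=22, c₂=11, n=33
p_obs = C(20,11)·C(13,11)/C(33,22); sum pmf over tables with pmf ≤ p_obs
p-value (two-sided) = 0.13224
At α=0.01: p ≥ α → fail to reject H₀

reject H₀: no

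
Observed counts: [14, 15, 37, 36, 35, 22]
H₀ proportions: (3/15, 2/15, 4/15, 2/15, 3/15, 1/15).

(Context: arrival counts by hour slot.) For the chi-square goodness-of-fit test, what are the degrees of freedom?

df = k − 1 = 6 − 1 = 5

degrees of freedom = 5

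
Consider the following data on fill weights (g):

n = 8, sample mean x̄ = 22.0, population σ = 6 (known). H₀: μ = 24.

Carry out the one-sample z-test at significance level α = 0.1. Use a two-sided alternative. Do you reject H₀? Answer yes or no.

SE = σ/√n = 6/√8 = 2.1213
z = (x̄−μ₀)/SE = (22.0−24)/2.1213 = -0.9428
p-value (two-sided) = 0.34578
At α=0.1: p ≥ α → fail to reject H₀

reject H₀: no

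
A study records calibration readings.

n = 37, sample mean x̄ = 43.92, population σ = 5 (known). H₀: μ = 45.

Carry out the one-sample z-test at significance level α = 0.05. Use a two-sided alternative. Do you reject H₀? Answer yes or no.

SE = σ/√n = 5/√37 = 0.8220
z = (x̄−μ₀)/SE = (43.92−45)/0.8220 = -1.3139
p-value (two-sided) = 0.18889
At α=0.05: p ≥ α → fail to reject H₀

reject H₀: no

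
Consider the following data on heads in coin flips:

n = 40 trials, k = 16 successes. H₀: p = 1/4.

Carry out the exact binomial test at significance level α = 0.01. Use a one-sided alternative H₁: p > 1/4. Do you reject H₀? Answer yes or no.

reject H₀: no

Exact binomial: n=40, k=16, p₀=1/4=0.2500
P(X≥16) from Σ C(n,i)·p₀^i·(1−p₀)^(n−i)
p-value (one-sided, H₁ greater) = 0.02624
At α=0.01: p ≥ α → fail to reject H₀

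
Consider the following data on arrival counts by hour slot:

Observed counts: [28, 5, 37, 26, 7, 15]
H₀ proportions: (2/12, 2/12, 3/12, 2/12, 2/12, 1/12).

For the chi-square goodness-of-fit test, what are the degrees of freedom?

degrees of freedom = 5

df = k − 1 = 6 − 1 = 5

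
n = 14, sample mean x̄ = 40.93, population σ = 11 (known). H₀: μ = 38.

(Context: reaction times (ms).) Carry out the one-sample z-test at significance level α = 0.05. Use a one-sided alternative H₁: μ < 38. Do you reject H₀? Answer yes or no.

SE = σ/√n = 11/√14 = 2.9399
z = (x̄−μ₀)/SE = (40.93−38)/2.9399 = 0.9966
p-value (one-sided, H₁ less) = 0.84053
At α=0.05: p ≥ α → fail to reject H₀

reject H₀: no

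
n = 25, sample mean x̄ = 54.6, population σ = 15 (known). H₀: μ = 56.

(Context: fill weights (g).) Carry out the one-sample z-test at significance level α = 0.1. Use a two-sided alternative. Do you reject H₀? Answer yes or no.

SE = σ/√n = 15/√25 = 3.0000
z = (x̄−μ₀)/SE = (54.6−56)/3.0000 = -0.4667
p-value (two-sided) = 0.64074
At α=0.1: p ≥ α → fail to reject H₀

reject H₀: no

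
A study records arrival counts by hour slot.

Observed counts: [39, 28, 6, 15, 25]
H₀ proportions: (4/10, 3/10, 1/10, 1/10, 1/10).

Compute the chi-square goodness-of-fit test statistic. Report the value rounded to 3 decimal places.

n = 113; E_i = n·p_i = [45.20, 33.90, 11.30, 11.30, 11.30]
χ² = (39−45.20)²/45.20 + (28−33.90)²/33.90 + (6−11.30)²/11.30 + (15−11.30)²/11.30 + (25−11.30)²/11.30 = 22.1844
df = 4

test statistic = 22.184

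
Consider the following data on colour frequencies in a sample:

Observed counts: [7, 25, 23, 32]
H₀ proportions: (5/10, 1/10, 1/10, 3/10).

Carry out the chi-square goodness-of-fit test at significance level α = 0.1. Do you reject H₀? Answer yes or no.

reject H₀: yes

n = 87; E_i = n·p_i = [43.50, 8.70, 8.70, 26.10]
χ² = (7−43.50)²/43.50 + (25−8.70)²/8.70 + (23−8.70)²/8.70 + (32−26.10)²/26.10 = 86.0038
df = 3
p-value (upper-tail) = 0.00000
At α=0.1: p < α → reject H₀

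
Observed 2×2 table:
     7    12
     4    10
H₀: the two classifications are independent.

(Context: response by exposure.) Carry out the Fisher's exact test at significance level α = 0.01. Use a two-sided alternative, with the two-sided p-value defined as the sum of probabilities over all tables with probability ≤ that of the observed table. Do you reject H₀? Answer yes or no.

reject H₀: no

Margins: r₁=19, r₂=14, c₁=11, c₂=22, n=33
p_obs = C(19,7)·C(14,4)/C(33,11); sum pmf over tables with pmf ≤ p_obs
p-value (two-sided) = 0.71934
At α=0.01: p ≥ α → fail to reject H₀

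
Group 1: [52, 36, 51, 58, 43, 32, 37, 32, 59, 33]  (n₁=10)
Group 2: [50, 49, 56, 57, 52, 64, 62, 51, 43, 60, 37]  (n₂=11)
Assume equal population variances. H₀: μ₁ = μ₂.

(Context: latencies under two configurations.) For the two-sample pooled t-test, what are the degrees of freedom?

df = n₁ + n₂ − 2 = 10 + 11 − 2 = 19

degrees of freedom = 19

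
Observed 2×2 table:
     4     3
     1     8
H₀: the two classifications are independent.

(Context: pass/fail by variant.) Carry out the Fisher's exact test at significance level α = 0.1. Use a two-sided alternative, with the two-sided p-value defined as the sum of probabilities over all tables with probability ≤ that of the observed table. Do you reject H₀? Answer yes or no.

reject H₀: no

Margins: r₁=7, r₂=9, c₁=5, c₂=11, n=16
p_obs = C(7,4)·C(9,1)/C(16,5); sum pmf over tables with pmf ≤ p_obs
p-value (two-sided) = 0.10577
At α=0.1: p ≥ α → fail to reject H₀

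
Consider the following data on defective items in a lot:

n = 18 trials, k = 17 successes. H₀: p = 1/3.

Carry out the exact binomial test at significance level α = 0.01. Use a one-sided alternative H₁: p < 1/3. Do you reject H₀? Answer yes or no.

Exact binomial: n=18, k=17, p₀=1/3=0.3333
P(X≤17) from Σ C(n,i)·p₀^i·(1−p₀)^(n−i)
p-value (one-sided, H₁ less) = 1.00000
At α=0.01: p ≥ α → fail to reject H₀

reject H₀: no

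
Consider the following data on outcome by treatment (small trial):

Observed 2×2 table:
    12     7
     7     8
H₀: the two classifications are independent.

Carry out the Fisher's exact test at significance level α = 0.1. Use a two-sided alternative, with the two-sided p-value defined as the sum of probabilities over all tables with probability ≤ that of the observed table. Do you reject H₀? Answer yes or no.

Margins: r₁=19, r₂=15, c₁=19, c₂=15, n=34
p_obs = C(19,12)·C(15,7)/C(34,19); sum pmf over tables with pmf ≤ p_obs
p-value (two-sided) = 0.48883
At α=0.1: p ≥ α → fail to reject H₀

reject H₀: no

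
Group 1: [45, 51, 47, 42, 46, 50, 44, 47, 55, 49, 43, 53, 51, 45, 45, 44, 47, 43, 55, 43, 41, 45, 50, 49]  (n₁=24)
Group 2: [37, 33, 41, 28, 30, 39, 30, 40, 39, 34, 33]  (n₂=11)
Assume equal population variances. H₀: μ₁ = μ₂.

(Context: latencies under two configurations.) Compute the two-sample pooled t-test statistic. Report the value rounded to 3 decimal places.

test statistic = 8.040

x̄₁=47.083, s₁=3.988, n₁=24
x̄₂=34.909, s₂=4.527, n₂=11
s_p² = [23·3.988² + 10·4.527²]/33 = 17.2952
SE = √(s_p²·(1/24+1/11)) = 1.5142
t = (47.083−34.909)/1.5142 = 8.0398
df = 33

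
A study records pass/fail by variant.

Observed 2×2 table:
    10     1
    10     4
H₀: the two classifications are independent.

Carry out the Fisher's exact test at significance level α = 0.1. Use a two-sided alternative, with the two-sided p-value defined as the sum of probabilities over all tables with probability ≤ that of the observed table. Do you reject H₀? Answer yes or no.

reject H₀: no

Margins: r₁=11, r₂=14, c₁=20, c₂=5, n=25
p_obs = C(11,10)·C(14,10)/C(25,20); sum pmf over tables with pmf ≤ p_obs
p-value (two-sided) = 0.34058
At α=0.1: p ≥ α → fail to reject H₀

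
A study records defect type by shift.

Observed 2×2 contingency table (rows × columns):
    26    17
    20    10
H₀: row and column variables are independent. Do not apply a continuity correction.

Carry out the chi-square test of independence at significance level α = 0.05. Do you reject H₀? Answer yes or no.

Row totals [43, 30], col totals [46, 27], n=73
χ² = (26−27.10)²/27.10 + (17−15.90)²/15.90 + (20−18.90)²/18.90 + (10−11.10)²/11.10 = 0.2916
df = 1
p-value (upper-tail) = 0.58920
At α=0.05: p ≥ α → fail to reject H₀

reject H₀: no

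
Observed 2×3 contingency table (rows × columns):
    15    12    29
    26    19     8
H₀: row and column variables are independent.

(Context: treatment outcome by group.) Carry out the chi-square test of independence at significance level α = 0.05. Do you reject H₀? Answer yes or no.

Row totals [56, 53], col totals [41, 31, 37], n=109
χ² = (15−21.06)²/21.06 + (12−15.93)²/15.93 + (29−19.01)²/19.01 + (26−19.94)²/19.94 + (19−15.07)²/15.07 + (8−17.99)²/17.99 = 16.3806
df = 2
p-value (upper-tail) = 0.00028
At α=0.05: p < α → reject H₀

reject H₀: yes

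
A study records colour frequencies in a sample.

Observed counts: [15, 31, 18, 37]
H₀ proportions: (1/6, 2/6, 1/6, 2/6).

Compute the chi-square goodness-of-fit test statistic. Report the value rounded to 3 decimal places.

n = 101; E_i = n·p_i = [16.83, 33.67, 16.83, 33.67]
χ² = (15−16.83)²/16.83 + (31−33.67)²/33.67 + (18−16.83)²/16.83 + (37−33.67)²/33.67 = 0.8218
df = 3

test statistic = 0.822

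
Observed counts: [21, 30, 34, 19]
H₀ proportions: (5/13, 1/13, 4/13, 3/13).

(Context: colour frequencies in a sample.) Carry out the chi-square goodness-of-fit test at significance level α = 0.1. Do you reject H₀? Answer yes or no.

reject H₀: yes

n = 104; E_i = n·p_i = [40.00, 8.00, 32.00, 24.00]
χ² = (21−40.00)²/40.00 + (30−8.00)²/8.00 + (34−32.00)²/32.00 + (19−24.00)²/24.00 = 70.6917
df = 3
p-value (upper-tail) = 0.00000
At α=0.1: p < α → reject H₀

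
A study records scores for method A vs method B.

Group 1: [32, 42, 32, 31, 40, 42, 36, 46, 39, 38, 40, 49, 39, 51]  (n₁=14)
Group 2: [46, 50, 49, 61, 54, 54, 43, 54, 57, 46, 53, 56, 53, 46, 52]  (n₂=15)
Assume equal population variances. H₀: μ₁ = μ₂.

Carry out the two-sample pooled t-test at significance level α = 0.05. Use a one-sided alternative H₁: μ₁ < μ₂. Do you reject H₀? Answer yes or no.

x̄₁=39.786, s₁=6.053, n₁=14
x̄₂=51.600, s₂=4.896, n₂=15
s_p² = [13·6.053² + 14·4.896²]/27 = 30.0725
SE = √(s_p²·(1/14+1/15)) = 2.0379
t = (39.786−51.600)/2.0379 = -5.7974
df = 27
p-value (one-sided, H₁ less) = 0.00000
At α=0.05: p < α → reject H₀

reject H₀: yes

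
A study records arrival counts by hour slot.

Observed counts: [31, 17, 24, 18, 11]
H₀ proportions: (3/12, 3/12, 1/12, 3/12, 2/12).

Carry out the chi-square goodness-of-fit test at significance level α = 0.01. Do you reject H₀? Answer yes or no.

n = 101; E_i = n·p_i = [25.25, 25.25, 8.42, 25.25, 16.83]
χ² = (31−25.25)²/25.25 + (17−25.25)²/25.25 + (24−8.42)²/8.42 + (18−25.25)²/25.25 + (11−16.83)²/16.83 = 36.9604
df = 4
p-value (upper-tail) = 0.00000
At α=0.01: p < α → reject H₀

reject H₀: yes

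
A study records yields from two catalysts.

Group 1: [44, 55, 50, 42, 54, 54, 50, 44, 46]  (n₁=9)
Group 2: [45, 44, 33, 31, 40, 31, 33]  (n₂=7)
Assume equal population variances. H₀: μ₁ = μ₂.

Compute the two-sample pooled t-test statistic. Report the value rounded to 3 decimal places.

x̄₁=48.778, s₁=4.944, n₁=9
x̄₂=36.714, s₂=6.130, n₂=7
s_p² = [8·4.944² + 6·6.130²]/14 = 30.0703
SE = √(s_p²·(1/9+1/7)) = 2.7635
t = (48.778−36.714)/2.7635 = 4.3653
df = 14

test statistic = 4.365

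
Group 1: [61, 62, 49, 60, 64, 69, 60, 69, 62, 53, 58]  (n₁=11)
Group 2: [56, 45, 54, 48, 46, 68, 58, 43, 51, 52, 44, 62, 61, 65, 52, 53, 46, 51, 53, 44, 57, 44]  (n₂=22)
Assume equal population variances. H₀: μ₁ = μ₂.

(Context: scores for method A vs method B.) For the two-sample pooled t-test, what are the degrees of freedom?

df = n₁ + n₂ − 2 = 11 + 22 − 2 = 31

degrees of freedom = 31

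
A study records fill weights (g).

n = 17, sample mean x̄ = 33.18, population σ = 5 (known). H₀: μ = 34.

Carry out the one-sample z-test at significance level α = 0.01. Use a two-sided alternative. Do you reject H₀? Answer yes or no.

SE = σ/√n = 5/√17 = 1.2127
z = (x̄−μ₀)/SE = (33.18−34)/1.2127 = -0.6762
p-value (two-sided) = 0.49892
At α=0.01: p ≥ α → fail to reject H₀

reject H₀: no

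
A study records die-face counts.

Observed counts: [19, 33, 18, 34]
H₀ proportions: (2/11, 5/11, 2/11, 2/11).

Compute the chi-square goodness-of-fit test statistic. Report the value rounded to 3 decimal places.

test statistic = 16.397

n = 104; E_i = n·p_i = [18.91, 47.27, 18.91, 18.91]
χ² = (19−18.91)²/18.91 + (33−47.27)²/47.27 + (18−18.91)²/18.91 + (34−18.91)²/18.91 = 16.3971
df = 3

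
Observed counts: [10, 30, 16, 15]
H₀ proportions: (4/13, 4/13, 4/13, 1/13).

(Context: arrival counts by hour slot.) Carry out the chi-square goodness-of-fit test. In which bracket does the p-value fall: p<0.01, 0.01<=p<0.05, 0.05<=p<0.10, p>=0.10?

n = 71; E_i = n·p_i = [21.85, 21.85, 21.85, 5.46]
χ² = (10−21.85)²/21.85 + (30−21.85)²/21.85 + (16−21.85)²/21.85 + (15−5.46)²/5.46 = 27.6901
df = 3
p-value (upper-tail) = 0.00000
→ bracket: p<0.01

p-value bracket: p<0.01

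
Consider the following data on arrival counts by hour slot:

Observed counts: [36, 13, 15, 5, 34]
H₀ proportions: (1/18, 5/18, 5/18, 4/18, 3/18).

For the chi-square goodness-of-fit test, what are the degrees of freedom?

degrees of freedom = 4

df = k − 1 = 5 − 1 = 4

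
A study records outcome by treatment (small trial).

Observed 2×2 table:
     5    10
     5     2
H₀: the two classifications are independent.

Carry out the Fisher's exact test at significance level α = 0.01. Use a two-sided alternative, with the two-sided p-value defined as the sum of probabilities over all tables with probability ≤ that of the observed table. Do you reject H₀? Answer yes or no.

reject H₀: no

Margins: r₁=15, r₂=7, c₁=10, c₂=12, n=22
p_obs = C(15,5)·C(7,5)/C(22,10); sum pmf over tables with pmf ≤ p_obs
p-value (two-sided) = 0.17183
At α=0.01: p ≥ α → fail to reject H₀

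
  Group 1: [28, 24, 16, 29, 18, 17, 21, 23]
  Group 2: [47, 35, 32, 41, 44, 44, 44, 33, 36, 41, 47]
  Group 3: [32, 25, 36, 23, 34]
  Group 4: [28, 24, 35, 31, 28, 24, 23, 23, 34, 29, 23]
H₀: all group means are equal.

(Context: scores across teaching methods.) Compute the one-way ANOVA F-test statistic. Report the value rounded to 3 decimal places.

Group means [22.00, 40.36, 30.00, 27.45], grand mean 30.629
SSB = Σnᵢ(x̄ᵢ−x̄)² = 1750.899; SSW = ΣΣ(x−x̄ᵢ)² = 797.273
MSB = 1750.899/3 = 583.6329; MSW = 797.273/31 = 25.7185
F = MSB/MSW = 22.6931
df = (3, 31)

test statistic = 22.693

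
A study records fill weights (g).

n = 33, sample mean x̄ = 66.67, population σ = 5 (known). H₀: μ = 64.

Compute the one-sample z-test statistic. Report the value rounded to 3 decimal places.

test statistic = 3.068

SE = σ/√n = 5/√33 = 0.8704
z = (x̄−μ₀)/SE = (66.67−64)/0.8704 = 3.0676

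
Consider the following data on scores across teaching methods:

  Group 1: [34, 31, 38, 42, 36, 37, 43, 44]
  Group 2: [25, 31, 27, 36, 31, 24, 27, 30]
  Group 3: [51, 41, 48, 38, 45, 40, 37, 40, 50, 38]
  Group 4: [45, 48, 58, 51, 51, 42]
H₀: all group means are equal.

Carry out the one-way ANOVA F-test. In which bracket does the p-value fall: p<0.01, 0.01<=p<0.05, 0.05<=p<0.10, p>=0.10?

p-value bracket: p<0.01

Group means [38.12, 28.88, 42.80, 49.17], grand mean 39.344
SSB = Σnᵢ(x̄ᵢ−x̄)² = 1587.035; SSW = ΣΣ(x−x̄ᵢ)² = 658.183
MSB = 1587.035/3 = 529.0118; MSW = 658.183/28 = 23.5065
F = MSB/MSW = 22.5049
df = (3, 28)
p-value (upper-tail) = 0.00000
→ bracket: p<0.01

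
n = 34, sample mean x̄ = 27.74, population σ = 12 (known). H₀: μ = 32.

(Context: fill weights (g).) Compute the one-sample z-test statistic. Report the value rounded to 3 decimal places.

test statistic = -2.070

SE = σ/√n = 12/√34 = 2.0580
z = (x̄−μ₀)/SE = (27.74−32)/2.0580 = -2.0700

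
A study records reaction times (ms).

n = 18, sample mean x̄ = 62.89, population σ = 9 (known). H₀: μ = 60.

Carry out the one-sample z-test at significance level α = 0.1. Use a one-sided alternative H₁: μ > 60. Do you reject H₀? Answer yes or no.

reject H₀: yes

SE = σ/√n = 9/√18 = 2.1213
z = (x̄−μ₀)/SE = (62.89−60)/2.1213 = 1.3624
p-value (one-sided, H₁ greater) = 0.08654
At α=0.1: p < α → reject H₀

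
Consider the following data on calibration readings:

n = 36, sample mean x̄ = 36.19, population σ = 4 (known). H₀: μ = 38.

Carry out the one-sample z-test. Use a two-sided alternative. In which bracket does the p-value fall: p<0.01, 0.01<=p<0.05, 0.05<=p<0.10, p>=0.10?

SE = σ/√n = 4/√36 = 0.6667
z = (x̄−μ₀)/SE = (36.19−38)/0.6667 = -2.7150
p-value (two-sided) = 0.00663
→ bracket: p<0.01

p-value bracket: p<0.01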